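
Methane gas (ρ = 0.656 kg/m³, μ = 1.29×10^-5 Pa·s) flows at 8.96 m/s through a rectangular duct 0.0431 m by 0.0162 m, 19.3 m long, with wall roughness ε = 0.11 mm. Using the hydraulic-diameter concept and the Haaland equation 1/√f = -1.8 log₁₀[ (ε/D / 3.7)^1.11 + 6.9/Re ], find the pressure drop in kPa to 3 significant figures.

Hydraulic diameter D_h = 4A/P = 4·(0.0431·0.0162)/(2·(0.0431+0.0162)) = 0.002793/0.1186 = 0.02355 m.
Re = ρVD_h/μ = 0.656·8.96·0.02355/1.29e-05 = 1.073e+04.
ε/D_h = 0.00011/0.02355 = 0.00467; Haaland gives 1/√f = -1.8 log₁₀[0.000606+0.000643] = 5.226, so f = 0.03661.
ΔP = f(L/D_h)(ρV²/2) = 0.03661·19.3/0.02355·26.33 = 790.1 Pa.
ΔP = 0.790 kPa.

ΔP ≈ 0.790 kPa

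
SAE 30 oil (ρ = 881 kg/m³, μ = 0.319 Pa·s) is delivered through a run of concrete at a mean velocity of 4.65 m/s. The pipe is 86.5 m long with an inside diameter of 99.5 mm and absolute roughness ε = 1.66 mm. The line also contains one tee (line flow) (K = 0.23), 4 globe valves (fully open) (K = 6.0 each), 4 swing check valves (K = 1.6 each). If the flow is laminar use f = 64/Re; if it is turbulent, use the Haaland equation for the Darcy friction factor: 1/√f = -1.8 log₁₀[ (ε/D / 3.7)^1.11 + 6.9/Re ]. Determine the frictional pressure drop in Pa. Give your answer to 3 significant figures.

ΔP ≈ 706000 Pa

Reynolds number Re = ρVD/μ = 881 · 4.65 · 0.0995 / 0.319 = 1278.
Re < 2300 → laminar flow, so f = 64/Re = 64/1278 = 0.05009 (the turbulent correlation is not needed).
Total minor-loss coefficient ΣK = 1·0.23 + 4·6 + 4·1.6 = 30.6.
ΔP = [f·L/D + ΣK]·(ρV²/2) = [0.05009·86.5/0.0995 + 30.6]·(881·4.65²/2) = [43.54 + 30.6]·9525 = 7.065e+05 Pa.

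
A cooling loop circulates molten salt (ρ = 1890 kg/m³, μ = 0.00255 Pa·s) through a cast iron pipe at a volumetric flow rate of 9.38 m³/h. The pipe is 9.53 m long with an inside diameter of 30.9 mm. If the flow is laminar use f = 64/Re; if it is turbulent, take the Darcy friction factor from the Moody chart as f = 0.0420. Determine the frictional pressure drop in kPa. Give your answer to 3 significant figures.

ΔP ≈ 148 kPa

Q = 9.38 m³/h = 9.38/3600 = 0.002606 m³/s.
Cross-sectional area A = πD²/4 = π(0.0309)²/4 = 0.0007499 m²; mean velocity V = Q/A = 0.002606/0.0007499 = 3.475 m/s.
Reynolds number Re = ρVD/μ = 1890 · 3.475 · 0.0309 / 0.00255 = 7.957e+04.
Re > 4000 → turbulent; use the Moody-chart value f = 0.0420.
Darcy-Weisbach: ΔP = f(L/D)(ρV²/2) = 0.042·(9.53/0.0309)·(1890·3.475²/2) = 0.042·308.4·1.141e+04 = 1.478e+05 Pa.
ΔP = 1.478e+05 Pa = 148 kPa.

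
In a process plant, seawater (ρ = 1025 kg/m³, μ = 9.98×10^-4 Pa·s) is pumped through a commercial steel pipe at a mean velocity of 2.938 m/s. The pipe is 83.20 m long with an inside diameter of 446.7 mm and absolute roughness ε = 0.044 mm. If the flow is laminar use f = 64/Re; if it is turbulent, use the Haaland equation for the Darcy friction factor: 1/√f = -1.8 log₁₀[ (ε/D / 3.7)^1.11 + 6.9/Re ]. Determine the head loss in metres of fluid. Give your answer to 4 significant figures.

h_f ≈ 1.066 m

Reynolds number Re = ρVD/μ = 1025 · 2.938 · 0.4467 / 0.000998 = 1.348e+06.
Re > 4000 → turbulent. Relative roughness ε/D = 4.4e-05/0.4467 = 9.85e-05. Haaland: 1/√f = -1.8 log₁₀[(9.85e-05/3.7)^1.11 + 6.9/1.348e+06] = -1.8 log₁₀[8.36e-06 + 5.12e-06] = 8.767, so f = 0.01301.
Darcy-Weisbach: ΔP = f(L/D)(ρV²/2) = 0.01301·(83.2/0.4467)·(1025·2.938²/2) = 0.01301·186.3·4424 = 1.072e+04 Pa.
Head loss h_f = ΔP/(ρg) = 1.072e+04/(1025·9.81) = 1.066 m.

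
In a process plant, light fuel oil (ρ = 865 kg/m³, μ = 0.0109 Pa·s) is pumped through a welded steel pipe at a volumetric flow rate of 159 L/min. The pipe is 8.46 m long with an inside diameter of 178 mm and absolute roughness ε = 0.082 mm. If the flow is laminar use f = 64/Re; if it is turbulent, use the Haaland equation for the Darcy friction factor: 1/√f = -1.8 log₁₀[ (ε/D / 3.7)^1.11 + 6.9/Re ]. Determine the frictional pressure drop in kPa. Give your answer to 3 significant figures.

Q = 159 L/min = 159/60000 = 0.00265 m³/s.
Cross-sectional area A = πD²/4 = π(0.178)²/4 = 0.02488 m²; mean velocity V = Q/A = 0.00265/0.02488 = 0.1065 m/s.
Reynolds number Re = ρVD/μ = 865 · 0.1065 · 0.178 / 0.0109 = 1504.
Re < 2300 → laminar flow, so f = 64/Re = 64/1504 = 0.04255 (the turbulent correlation is not needed).
Darcy-Weisbach: ΔP = f(L/D)(ρV²/2) = 0.04255·(8.46/0.178)·(865·0.1065²/2) = 0.04255·47.53·4.905 = 9.918 Pa.
ΔP = 9.918 Pa = 0.00992 kPa.

ΔP ≈ 0.00992 kPa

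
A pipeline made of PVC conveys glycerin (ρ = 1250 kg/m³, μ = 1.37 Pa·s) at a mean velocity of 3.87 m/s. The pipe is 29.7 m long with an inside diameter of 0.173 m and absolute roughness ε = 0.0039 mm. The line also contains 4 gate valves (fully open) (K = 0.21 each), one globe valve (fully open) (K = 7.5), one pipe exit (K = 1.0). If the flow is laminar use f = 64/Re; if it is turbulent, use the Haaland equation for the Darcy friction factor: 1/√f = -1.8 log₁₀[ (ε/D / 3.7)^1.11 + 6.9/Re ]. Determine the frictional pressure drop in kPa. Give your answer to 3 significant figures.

ΔP ≈ 256 kPa

Reynolds number Re = ρVD/μ = 1250 · 3.87 · 0.173 / 1.37 = 610.9.
Re < 2300 → laminar flow, so f = 64/Re = 64/610.9 = 0.1048 (the turbulent correlation is not needed).
Total minor-loss coefficient ΣK = 4·0.21 + 1·7.5 + 1·1 = 9.34.
ΔP = [f·L/D + ΣK]·(ρV²/2) = [0.1048·29.7/0.173 + 9.34]·(1250·3.87²/2) = [17.99 + 9.34]·9361 = 2.558e+05 Pa.
ΔP = 2.558e+05 Pa = 256 kPa.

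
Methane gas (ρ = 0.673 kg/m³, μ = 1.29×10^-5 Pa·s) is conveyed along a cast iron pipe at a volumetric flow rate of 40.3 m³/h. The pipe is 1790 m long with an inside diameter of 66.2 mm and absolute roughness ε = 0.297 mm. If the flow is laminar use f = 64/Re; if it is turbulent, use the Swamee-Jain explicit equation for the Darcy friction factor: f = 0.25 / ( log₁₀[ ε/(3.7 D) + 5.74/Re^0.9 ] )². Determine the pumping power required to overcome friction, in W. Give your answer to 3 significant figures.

P ≈ 39.8 W

Q = 40.3 m³/h = 40.3/3600 = 0.01119 m³/s.
Cross-sectional area A = πD²/4 = π(0.0662)²/4 = 0.003442 m²; mean velocity V = Q/A = 0.01119/0.003442 = 3.252 m/s.
Reynolds number Re = ρVD/μ = 0.673 · 3.252 · 0.0662 / 1.29e-05 = 1.123e+04.
Re > 4000 → turbulent. Relative roughness ε/D = 0.000297/0.0662 = 0.00449. Swamee-Jain: f = 0.25/(log₁₀[0.00449/3.7 + 5.74/1.123e+04^0.9])² = 0.25/(log₁₀[0.00121 + 0.0013])² = 0.25/(-2.6)² = 0.03698.
Darcy-Weisbach: ΔP = f(L/D)(ρV²/2) = 0.03698·(1790/0.0662)·(0.673·3.252²/2) = 0.03698·2.704e+04·3.559 = 3559 Pa.
Pumping power P = QΔP = 0.01119·3559 = 39.84 W = 39.8 W.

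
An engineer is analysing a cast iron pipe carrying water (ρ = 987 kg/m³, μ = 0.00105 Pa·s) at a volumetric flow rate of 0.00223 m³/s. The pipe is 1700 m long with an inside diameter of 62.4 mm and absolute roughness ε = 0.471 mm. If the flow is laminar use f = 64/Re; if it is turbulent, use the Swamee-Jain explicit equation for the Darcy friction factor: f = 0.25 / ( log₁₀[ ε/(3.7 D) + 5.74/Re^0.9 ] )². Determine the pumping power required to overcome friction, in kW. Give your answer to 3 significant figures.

Cross-sectional area A = πD²/4 = π(0.0624)²/4 = 0.003058 m²; mean velocity V = Q/A = 0.00223/0.003058 = 0.7292 m/s.
Reynolds number Re = ρVD/μ = 987 · 0.7292 · 0.0624 / 0.00105 = 4.277e+04.
Re > 4000 → turbulent. Relative roughness ε/D = 0.000471/0.0624 = 0.00755. Swamee-Jain: f = 0.25/(log₁₀[0.00755/3.7 + 5.74/4.277e+04^0.9])² = 0.25/(log₁₀[0.00204 + 0.00039])² = 0.25/(-2.614)² = 0.03658.
Darcy-Weisbach: ΔP = f(L/D)(ρV²/2) = 0.03658·(1700/0.0624)·(987·0.7292²/2) = 0.03658·2.724e+04·262.4 = 2.615e+05 Pa.
Pumping power P = QΔP = 0.00223·2.615e+05 = 583.1 W = 0.583 kW.

P ≈ 0.583 kW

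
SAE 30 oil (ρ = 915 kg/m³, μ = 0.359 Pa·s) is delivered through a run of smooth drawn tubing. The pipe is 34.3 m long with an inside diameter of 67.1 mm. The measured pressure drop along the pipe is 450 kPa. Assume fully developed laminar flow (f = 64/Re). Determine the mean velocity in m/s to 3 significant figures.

For laminar flow, f = 64/Re with Re = ρVD/μ, so Darcy-Weisbach reduces to ΔP = 32μLV/D². Solving for V: V = ΔP·D²/(32μL) = 4.5e+05·(0.0671)²/(32·0.359·34.3) = 5.142 m/s.
Check: Re = ρVD/μ = 915·5.142·0.0671/0.359 = 879.4 < 2300, so the laminar assumption holds.

V ≈ 5.14 m/s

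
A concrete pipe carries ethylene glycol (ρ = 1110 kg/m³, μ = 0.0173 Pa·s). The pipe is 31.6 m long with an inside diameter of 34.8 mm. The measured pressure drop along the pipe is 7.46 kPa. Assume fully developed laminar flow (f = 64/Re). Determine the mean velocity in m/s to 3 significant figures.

V ≈ 0.516 m/s

For laminar flow, f = 64/Re with Re = ρVD/μ, so Darcy-Weisbach reduces to ΔP = 32μLV/D². Solving for V: V = ΔP·D²/(32μL) = 7460·(0.0348)²/(32·0.0173·31.6) = 0.5164 m/s.
Check: Re = ρVD/μ = 1110·0.5164·0.0348/0.0173 = 1153 < 2300, so the laminar assumption holds.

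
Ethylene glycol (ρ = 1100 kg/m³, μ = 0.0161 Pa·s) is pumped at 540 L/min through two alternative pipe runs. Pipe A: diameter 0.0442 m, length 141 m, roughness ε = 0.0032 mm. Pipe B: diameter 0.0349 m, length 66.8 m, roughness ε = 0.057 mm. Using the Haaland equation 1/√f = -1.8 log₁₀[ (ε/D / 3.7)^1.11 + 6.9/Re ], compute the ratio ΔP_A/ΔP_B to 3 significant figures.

Pipe A: V = Q/A = 0.009/0.001534 = 5.866 m/s; Re = 1.771e+04; ε/D = 7.24e-05; Haaland → f = 0.02665; ΔP_A = f(L/D)(ρV²/2) = 1.609e+06 Pa.
Pipe B: V = Q/A = 0.009/0.0009566 = 9.408 m/s; Re = 2.243e+04; ε/D = 0.00163; Haaland → f = 0.02827; ΔP_B = f(L/D)(ρV²/2) = 2.634e+06 Pa.
ΔP_A/ΔP_B = 1.609e+06/2.634e+06 = 0.611.

ΔP_A/ΔP_B ≈ 0.611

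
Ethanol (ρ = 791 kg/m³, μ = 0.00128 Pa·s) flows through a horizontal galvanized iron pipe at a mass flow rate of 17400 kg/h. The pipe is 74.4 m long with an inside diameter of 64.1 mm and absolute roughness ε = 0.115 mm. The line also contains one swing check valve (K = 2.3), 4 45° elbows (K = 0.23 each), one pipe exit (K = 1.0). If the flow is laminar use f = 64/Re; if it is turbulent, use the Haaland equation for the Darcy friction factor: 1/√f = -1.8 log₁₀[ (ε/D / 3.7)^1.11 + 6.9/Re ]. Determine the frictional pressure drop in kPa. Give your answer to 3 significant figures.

ṁ = 17400 kg/h = 17400/3600 = 4.833 kg/s.
A = πD²/4 = π(0.0641)²/4 = 0.003227 m²; mean velocity V = ṁ/(ρA) = 4.833/(791 · 0.003227) = 1.893 m/s.
Reynolds number Re = ρVD/μ = 791 · 1.893 · 0.0641 / 0.00128 = 7.5e+04.
Re > 4000 → turbulent. Relative roughness ε/D = 0.000115/0.0641 = 0.00179. Haaland: 1/√f = -1.8 log₁₀[(0.00179/3.7)^1.11 + 6.9/7.5e+04] = -1.8 log₁₀[0.000209 + 9.2e-05] = 6.337, so f = 0.0249.
Total minor-loss coefficient ΣK = 1·2.3 + 4·0.23 + 1·1 = 4.22.
ΔP = [f·L/D + ΣK]·(ρV²/2) = [0.0249·74.4/0.0641 + 4.22]·(791·1.893²/2) = [28.9 + 4.22]·1418 = 4.696e+04 Pa.
ΔP = 4.696e+04 Pa = 47.0 kPa.

ΔP ≈ 47.0 kPa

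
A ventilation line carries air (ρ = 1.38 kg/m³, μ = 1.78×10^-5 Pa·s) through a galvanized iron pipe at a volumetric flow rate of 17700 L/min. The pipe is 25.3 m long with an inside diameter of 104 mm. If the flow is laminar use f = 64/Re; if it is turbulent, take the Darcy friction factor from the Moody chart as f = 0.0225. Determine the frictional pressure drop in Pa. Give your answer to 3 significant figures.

ΔP ≈ 4550 Pa

Q = 17700 L/min = 17700/60000 = 0.295 m³/s.
Cross-sectional area A = πD²/4 = π(0.104)²/4 = 0.008495 m²; mean velocity V = Q/A = 0.295/0.008495 = 34.73 m/s.
Reynolds number Re = ρVD/μ = 1.38 · 34.73 · 0.104 / 1.78e-05 = 2.8e+05.
Re > 4000 → turbulent; use the Moody-chart value f = 0.0225.
Darcy-Weisbach: ΔP = f(L/D)(ρV²/2) = 0.0225·(25.3/0.104)·(1.38·34.73²/2) = 0.0225·243.3·832.1 = 4555 Pa.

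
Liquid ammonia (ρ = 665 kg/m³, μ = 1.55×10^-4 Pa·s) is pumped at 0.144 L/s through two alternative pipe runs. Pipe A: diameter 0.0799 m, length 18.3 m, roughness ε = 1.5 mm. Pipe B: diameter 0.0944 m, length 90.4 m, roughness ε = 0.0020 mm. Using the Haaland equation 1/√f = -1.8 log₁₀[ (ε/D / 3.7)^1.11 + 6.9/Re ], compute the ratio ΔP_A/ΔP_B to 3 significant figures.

ΔP_A/ΔP_B ≈ 0.736

Pipe A: V = Q/A = 0.000144/0.005014 = 0.02872 m/s; Re = 9845; ε/D = 0.0188; Haaland → f = 0.05137; ΔP_A = f(L/D)(ρV²/2) = 3.227 Pa.
Pipe B: V = Q/A = 0.000144/0.006999 = 0.02057 m/s; Re = 8333; ε/D = 2.12e-05; Haaland → f = 0.03251; ΔP_B = f(L/D)(ρV²/2) = 4.382 Pa.
ΔP_A/ΔP_B = 3.227/4.382 = 0.736.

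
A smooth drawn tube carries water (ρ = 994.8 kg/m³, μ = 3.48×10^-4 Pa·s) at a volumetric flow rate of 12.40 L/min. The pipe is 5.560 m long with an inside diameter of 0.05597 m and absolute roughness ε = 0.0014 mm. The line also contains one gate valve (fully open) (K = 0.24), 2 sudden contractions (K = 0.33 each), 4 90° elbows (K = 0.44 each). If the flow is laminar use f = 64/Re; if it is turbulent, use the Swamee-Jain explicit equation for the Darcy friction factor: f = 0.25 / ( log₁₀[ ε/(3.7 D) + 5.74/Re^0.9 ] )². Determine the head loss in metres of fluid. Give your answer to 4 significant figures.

Q = 12.40 L/min = 12.40/60000 = 0.0002067 m³/s.
Cross-sectional area A = πD²/4 = π(0.05597)²/4 = 0.00246 m²; mean velocity V = Q/A = 0.0002067/0.00246 = 0.084 m/s.
Reynolds number Re = ρVD/μ = 994.8 · 0.084 · 0.05597 / 0.000348 = 1.344e+04.
Re > 4000 → turbulent. Relative roughness ε/D = 1.4e-06/0.05597 = 2.5e-05. Swamee-Jain: f = 0.25/(log₁₀[2.5e-05/3.7 + 5.74/1.344e+04^0.9])² = 0.25/(log₁₀[6.76e-06 + 0.00111])² = 0.25/(-2.954)² = 0.02865.
Total minor-loss coefficient ΣK = 1·0.24 + 2·0.33 + 4·0.44 = 2.66.
ΔP = [f·L/D + ΣK]·(ρV²/2) = [0.02865·5.56/0.05597 + 2.66]·(994.8·0.084²/2) = [2.846 + 2.66]·3.51 = 19.32 Pa.
Head loss h_f = ΔP/(ρg) = 19.32/(994.8·9.81) = 0.001980 m.

h_f ≈ 0.001980 m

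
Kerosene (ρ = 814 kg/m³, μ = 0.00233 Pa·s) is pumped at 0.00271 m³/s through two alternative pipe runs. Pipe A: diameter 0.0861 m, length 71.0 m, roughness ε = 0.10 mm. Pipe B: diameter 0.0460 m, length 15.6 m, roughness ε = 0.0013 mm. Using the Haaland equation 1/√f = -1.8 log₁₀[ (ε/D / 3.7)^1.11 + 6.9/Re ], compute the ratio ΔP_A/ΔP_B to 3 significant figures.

ΔP_A/ΔP_B ≈ 0.246

Pipe A: V = Q/A = 0.00271/0.005822 = 0.4655 m/s; Re = 1.4e+04; ε/D = 0.00116; Haaland → f = 0.03003; ΔP_A = f(L/D)(ρV²/2) = 2183 Pa.
Pipe B: V = Q/A = 0.00271/0.001662 = 1.631 m/s; Re = 2.621e+04; ε/D = 2.83e-05; Haaland → f = 0.02413; ΔP_B = f(L/D)(ρV²/2) = 8858 Pa.
ΔP_A/ΔP_B = 2183/8858 = 0.246.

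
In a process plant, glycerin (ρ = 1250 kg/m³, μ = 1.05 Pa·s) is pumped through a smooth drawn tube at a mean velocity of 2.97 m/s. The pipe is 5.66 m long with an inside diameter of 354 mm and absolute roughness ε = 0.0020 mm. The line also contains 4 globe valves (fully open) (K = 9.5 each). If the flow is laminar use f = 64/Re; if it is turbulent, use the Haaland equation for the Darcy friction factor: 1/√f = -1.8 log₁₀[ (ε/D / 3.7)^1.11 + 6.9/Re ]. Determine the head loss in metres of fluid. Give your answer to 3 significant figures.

Reynolds number Re = ρVD/μ = 1250 · 2.97 · 0.354 / 1.05 = 1252.
Re < 2300 → laminar flow, so f = 64/Re = 64/1252 = 0.05113 (the turbulent correlation is not needed).
Total minor-loss coefficient ΣK = 4·9.5 = 38.
ΔP = [f·L/D + ΣK]·(ρV²/2) = [0.05113·5.66/0.354 + 38]·(1250·2.97²/2) = [0.8175 + 38]·5513 = 2.14e+05 Pa.
Head loss h_f = ΔP/(ρg) = 2.14e+05/(1250·9.81) = 17.5 m.

h_f ≈ 17.5 m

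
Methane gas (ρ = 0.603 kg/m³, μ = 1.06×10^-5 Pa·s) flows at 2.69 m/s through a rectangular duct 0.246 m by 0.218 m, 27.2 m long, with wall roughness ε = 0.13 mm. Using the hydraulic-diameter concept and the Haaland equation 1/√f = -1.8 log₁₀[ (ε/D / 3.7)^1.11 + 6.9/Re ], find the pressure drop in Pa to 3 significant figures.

ΔP ≈ 6.12 Pa

Hydraulic diameter D_h = 4A/P = 4·(0.246·0.218)/(2·(0.246+0.218)) = 0.2145/0.928 = 0.2312 m.
Re = ρVD_h/μ = 0.603·2.69·0.2312/1.06e-05 = 3.537e+04.
ε/D_h = 0.00013/0.2312 = 0.000562; Haaland gives 1/√f = -1.8 log₁₀[5.78e-05+0.000195] = 6.475, so f = 0.02385.
ΔP = f(L/D_h)(ρV²/2) = 0.02385·27.2/0.2312·2.182 = 6.124 Pa.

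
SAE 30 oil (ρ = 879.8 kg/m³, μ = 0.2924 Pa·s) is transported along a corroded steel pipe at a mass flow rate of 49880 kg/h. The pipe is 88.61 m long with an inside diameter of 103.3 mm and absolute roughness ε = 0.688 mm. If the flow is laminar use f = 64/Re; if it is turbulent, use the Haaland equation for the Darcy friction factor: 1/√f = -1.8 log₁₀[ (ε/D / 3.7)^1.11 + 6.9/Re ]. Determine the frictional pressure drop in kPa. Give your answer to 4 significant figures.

ΔP ≈ 146.0 kPa

ṁ = 49880 kg/h = 49880/3600 = 13.86 kg/s.
A = πD²/4 = π(0.1033)²/4 = 0.008381 m²; mean velocity V = ṁ/(ρA) = 13.86/(879.8 · 0.008381) = 1.879 m/s.
Reynolds number Re = ρVD/μ = 879.8 · 1.879 · 0.1033 / 0.292 = 584.1.
Re < 2300 → laminar flow, so f = 64/Re = 64/584.1 = 0.1096 (the turbulent correlation is not needed).
Darcy-Weisbach: ΔP = f(L/D)(ρV²/2) = 0.1096·(88.61/0.1033)·(879.8·1.879²/2) = 0.1096·857.8·1553 = 1.46e+05 Pa.
ΔP = 1.46e+05 Pa = 146.0 kPa.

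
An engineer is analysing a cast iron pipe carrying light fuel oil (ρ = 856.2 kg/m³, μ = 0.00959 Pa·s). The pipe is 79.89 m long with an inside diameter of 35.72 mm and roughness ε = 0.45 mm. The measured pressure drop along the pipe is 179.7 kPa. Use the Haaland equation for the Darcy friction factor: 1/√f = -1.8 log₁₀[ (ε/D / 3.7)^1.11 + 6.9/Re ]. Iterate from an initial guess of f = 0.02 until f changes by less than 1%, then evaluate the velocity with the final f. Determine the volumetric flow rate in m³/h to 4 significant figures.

Rearranging Darcy-Weisbach: V = √(2·ΔP·D/(f·L·ρ)). With ε/D = 0.00045/0.03572 = 0.0126, iterate starting from f = 0.02:
  f = 0.02 → V = √(2·1.797e+05·0.03572/(0.02·79.89·856.2)) = 3.063 m/s; Re = ρVD/μ = 9769; f → 0.04576
  f = 0.04576 → V = 2.025 m/s; Re = 6459; f → 0.04788
  f = 0.04788 → V = 1.98 m/s; Re = 6314; f → 0.04802
Converged (Δf/f < 1%). With the final f = 0.04802: V = √(2·1.797e+05·0.03572/(0.04802·79.89·856.2)) = 1.977 m/s.
Q = V·A = 1.977·(π/4·0.03572²) = 0.001981 m³/s = 7.132 m³/h.

Q ≈ 7.132 m³/h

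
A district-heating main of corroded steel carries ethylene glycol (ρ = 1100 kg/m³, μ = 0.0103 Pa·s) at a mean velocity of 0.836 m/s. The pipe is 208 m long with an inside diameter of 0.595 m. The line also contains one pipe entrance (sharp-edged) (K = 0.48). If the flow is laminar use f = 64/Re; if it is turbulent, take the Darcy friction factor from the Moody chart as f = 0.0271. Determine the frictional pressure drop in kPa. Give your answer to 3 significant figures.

Reynolds number Re = ρVD/μ = 1100 · 0.836 · 0.595 / 0.0103 = 5.312e+04.
Re > 4000 → turbulent; use the Moody-chart value f = 0.0271.
Total minor-loss coefficient ΣK = 1·0.48 = 0.48.
ΔP = [f·L/D + ΣK]·(ρV²/2) = [0.0271·208/0.595 + 0.48]·(1100·0.836²/2) = [9.474 + 0.48]·384.4 = 3826 Pa.
ΔP = 3826 Pa = 3.83 kPa.

ΔP ≈ 3.83 kPa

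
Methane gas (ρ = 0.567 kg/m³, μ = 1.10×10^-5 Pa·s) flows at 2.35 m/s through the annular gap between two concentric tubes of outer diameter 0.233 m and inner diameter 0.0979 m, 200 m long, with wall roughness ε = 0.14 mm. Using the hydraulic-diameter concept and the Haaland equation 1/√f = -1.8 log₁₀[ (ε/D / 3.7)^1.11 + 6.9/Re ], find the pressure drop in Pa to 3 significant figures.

ΔP ≈ 66.8 Pa

Hydraulic diameter D_h = 4A/P = D_o - D_i = 0.233 - 0.0979 = 0.1351 m.
Re = ρVD_h/μ = 0.567·2.35·0.1351/1.1e-05 = 1.636e+04.
ε/D_h = 0.00014/0.1351 = 0.00104; Haaland gives 1/√f = -1.8 log₁₀[0.000114+0.000422] = 5.888, so f = 0.02884.
ΔP = f(L/D_h)(ρV²/2) = 0.02884·200/0.1351·1.566 = 66.85 Pa.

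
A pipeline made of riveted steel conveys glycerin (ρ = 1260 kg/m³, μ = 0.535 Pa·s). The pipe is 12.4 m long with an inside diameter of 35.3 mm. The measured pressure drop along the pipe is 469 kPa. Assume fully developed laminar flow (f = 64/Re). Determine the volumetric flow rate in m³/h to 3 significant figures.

For laminar flow, f = 64/Re with Re = ρVD/μ, so Darcy-Weisbach reduces to ΔP = 32μLV/D². Solving for V: V = ΔP·D²/(32μL) = 4.69e+05·(0.0353)²/(32·0.535·12.4) = 2.753 m/s.
Check: Re = ρVD/μ = 1260·2.753·0.0353/0.535 = 228.9 < 2300, so the laminar assumption holds.
Q = V·A = 2.753·(π/4·0.0353²) = 0.002694 m³/s = 9.70 m³/h.

Q ≈ 9.70 m³/h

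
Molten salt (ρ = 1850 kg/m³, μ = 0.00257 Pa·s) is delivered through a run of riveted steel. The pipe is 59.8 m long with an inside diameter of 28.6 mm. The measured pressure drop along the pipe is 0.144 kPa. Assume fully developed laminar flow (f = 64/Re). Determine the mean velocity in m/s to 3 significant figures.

For laminar flow, f = 64/Re with Re = ρVD/μ, so Darcy-Weisbach reduces to ΔP = 32μLV/D². Solving for V: V = ΔP·D²/(32μL) = 144·(0.0286)²/(32·0.00257·59.8) = 0.02395 m/s.
Check: Re = ρVD/μ = 1850·0.02395·0.0286/0.00257 = 493.1 < 2300, so the laminar assumption holds.

V ≈ 0.0240 m/s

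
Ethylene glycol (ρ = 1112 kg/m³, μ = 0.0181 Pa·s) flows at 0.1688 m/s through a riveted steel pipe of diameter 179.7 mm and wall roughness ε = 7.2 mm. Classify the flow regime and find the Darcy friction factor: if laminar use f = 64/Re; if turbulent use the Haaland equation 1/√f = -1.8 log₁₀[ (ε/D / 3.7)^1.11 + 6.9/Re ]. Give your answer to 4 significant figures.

f ≈ 0.03434

Re = ρVD/μ = 1112·0.1688·0.1797/0.0181 = 1864.
Re < 2300 → laminar, so f = 64/Re = 0.03434 (roughness is irrelevant in laminar flow).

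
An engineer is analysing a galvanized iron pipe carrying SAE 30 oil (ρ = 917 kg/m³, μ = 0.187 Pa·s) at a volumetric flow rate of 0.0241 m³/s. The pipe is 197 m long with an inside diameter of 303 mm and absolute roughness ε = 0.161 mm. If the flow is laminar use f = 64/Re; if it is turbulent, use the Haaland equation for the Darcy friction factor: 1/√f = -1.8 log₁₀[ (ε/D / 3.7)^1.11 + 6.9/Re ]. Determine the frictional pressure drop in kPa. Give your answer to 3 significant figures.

Cross-sectional area A = πD²/4 = π(0.303)²/4 = 0.07211 m²; mean velocity V = Q/A = 0.0241/0.07211 = 0.3342 m/s.
Reynolds number Re = ρVD/μ = 917 · 0.3342 · 0.303 / 0.187 = 496.6.
Re < 2300 → laminar flow, so f = 64/Re = 64/496.6 = 0.1289 (the turbulent correlation is not needed).
Darcy-Weisbach: ΔP = f(L/D)(ρV²/2) = 0.1289·(197/0.303)·(917·0.3342²/2) = 0.1289·650.2·51.22 = 4292 Pa.
ΔP = 4292 Pa = 4.29 kPa.

ΔP ≈ 4.29 kPa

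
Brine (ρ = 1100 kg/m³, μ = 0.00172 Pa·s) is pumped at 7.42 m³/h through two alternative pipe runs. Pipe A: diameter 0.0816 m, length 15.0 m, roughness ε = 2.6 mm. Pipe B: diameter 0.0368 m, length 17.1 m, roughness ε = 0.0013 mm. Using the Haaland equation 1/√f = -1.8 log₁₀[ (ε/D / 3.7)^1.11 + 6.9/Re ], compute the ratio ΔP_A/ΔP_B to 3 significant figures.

Pipe A: V = Q/A = 0.002061/0.00523 = 0.3941 m/s; Re = 2.057e+04; ε/D = 0.0319; Haaland → f = 0.06019; ΔP_A = f(L/D)(ρV²/2) = 945.3 Pa.
Pipe B: V = Q/A = 0.002061/0.001064 = 1.938 m/s; Re = 4.561e+04; ε/D = 3.53e-05; Haaland → f = 0.02123; ΔP_B = f(L/D)(ρV²/2) = 2.038e+04 Pa.
ΔP_A/ΔP_B = 945.3/2.038e+04 = 0.0464.

ΔP_A/ΔP_B ≈ 0.0464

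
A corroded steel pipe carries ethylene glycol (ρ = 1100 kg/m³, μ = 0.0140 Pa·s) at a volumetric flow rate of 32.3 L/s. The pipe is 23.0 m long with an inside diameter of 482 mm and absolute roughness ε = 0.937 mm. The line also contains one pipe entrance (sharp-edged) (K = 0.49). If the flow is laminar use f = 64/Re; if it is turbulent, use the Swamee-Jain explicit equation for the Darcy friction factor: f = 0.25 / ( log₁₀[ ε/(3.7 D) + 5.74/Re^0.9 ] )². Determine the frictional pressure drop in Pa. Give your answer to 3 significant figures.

Q = 32.3 L/s = 32.3/1000 = 0.0323 m³/s.
Cross-sectional area A = πD²/4 = π(0.482)²/4 = 0.1825 m²; mean velocity V = Q/A = 0.0323/0.1825 = 0.177 m/s.
Reynolds number Re = ρVD/μ = 1100 · 0.177 · 0.482 / 0.014 = 6704.
Re > 4000 → turbulent. Relative roughness ε/D = 0.000937/0.482 = 0.00194. Swamee-Jain: f = 0.25/(log₁₀[0.00194/3.7 + 5.74/6704^0.9])² = 0.25/(log₁₀[0.000525 + 0.00207])² = 0.25/(-2.586)² = 0.03737.
Total minor-loss coefficient ΣK = 1·0.49 = 0.49.
ΔP = [f·L/D + ΣK]·(ρV²/2) = [0.03737·23/0.482 + 0.49]·(1100·0.177²/2) = [1.783 + 0.49]·17.23 = 39.18 Pa.

ΔP ≈ 39.2 Pa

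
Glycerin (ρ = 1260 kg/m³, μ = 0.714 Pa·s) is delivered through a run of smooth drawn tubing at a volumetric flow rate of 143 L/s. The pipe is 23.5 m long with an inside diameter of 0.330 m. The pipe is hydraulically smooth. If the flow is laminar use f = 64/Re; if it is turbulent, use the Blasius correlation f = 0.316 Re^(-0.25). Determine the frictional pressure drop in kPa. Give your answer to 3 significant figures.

Q = 143 L/s = 143/1000 = 0.143 m³/s.
Cross-sectional area A = πD²/4 = π(0.33)²/4 = 0.08553 m²; mean velocity V = Q/A = 0.143/0.08553 = 1.672 m/s.
Reynolds number Re = ρVD/μ = 1260 · 1.672 · 0.33 / 0.714 = 973.7.
Re < 2300 → laminar flow, so f = 64/Re = 64/973.7 = 0.06573 (the turbulent correlation is not needed).
Darcy-Weisbach: ΔP = f(L/D)(ρV²/2) = 0.06573·(23.5/0.33)·(1260·1.672²/2) = 0.06573·71.21·1761 = 8243 Pa.
ΔP = 8243 Pa = 8.24 kPa.

ΔP ≈ 8.24 kPa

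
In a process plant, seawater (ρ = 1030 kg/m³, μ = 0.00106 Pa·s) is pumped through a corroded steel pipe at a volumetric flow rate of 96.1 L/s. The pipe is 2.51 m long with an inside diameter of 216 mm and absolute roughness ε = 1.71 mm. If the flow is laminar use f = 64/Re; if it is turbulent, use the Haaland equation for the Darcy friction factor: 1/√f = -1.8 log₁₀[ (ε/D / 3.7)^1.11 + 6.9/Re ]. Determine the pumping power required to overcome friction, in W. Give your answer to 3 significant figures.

Q = 96.1 L/s = 96.1/1000 = 0.0961 m³/s.
Cross-sectional area A = πD²/4 = π(0.216)²/4 = 0.03664 m²; mean velocity V = Q/A = 0.0961/0.03664 = 2.623 m/s.
Reynolds number Re = ρVD/μ = 1030 · 2.623 · 0.216 / 0.00106 = 5.504e+05.
Re > 4000 → turbulent. Relative roughness ε/D = 0.00171/0.216 = 0.00792. Haaland: 1/√f = -1.8 log₁₀[(0.00792/3.7)^1.11 + 6.9/5.504e+05] = -1.8 log₁₀[0.00109 + 1.25e-05] = 5.325, so f = 0.03527.
Darcy-Weisbach: ΔP = f(L/D)(ρV²/2) = 0.03527·(2.51/0.216)·(1030·2.623²/2) = 0.03527·11.62·3542 = 1452 Pa.
Pumping power P = QΔP = 0.0961·1452 = 139.5 W = 139 W.

P ≈ 139 W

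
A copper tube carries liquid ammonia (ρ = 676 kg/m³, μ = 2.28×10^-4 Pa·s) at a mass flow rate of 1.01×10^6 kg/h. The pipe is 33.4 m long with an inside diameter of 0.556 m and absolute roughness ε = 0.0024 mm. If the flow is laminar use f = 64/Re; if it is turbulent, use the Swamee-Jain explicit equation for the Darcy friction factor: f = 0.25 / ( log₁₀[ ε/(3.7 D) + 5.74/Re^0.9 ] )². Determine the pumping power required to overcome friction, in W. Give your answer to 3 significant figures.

P ≈ 247 W

ṁ = 1.01×10^6 kg/h = 1.01×10^6/3600 = 280.6 kg/s.
A = πD²/4 = π(0.556)²/4 = 0.2428 m²; mean velocity V = ṁ/(ρA) = 280.6/(676 · 0.2428) = 1.709 m/s.
Reynolds number Re = ρVD/μ = 676 · 1.709 · 0.556 / 0.000228 = 2.818e+06.
Re > 4000 → turbulent. Relative roughness ε/D = 2.4e-06/0.556 = 4.32e-06. Swamee-Jain: f = 0.25/(log₁₀[4.32e-06/3.7 + 5.74/2.818e+06^0.9])² = 0.25/(log₁₀[1.17e-06 + 8.99e-06])² = 0.25/(-4.993)² = 0.01003.
Darcy-Weisbach: ΔP = f(L/D)(ρV²/2) = 0.01003·(33.4/0.556)·(676·1.709²/2) = 0.01003·60.07·987.6 = 594.9 Pa.
Q = ṁ/ρ = 280.6/676 = 0.415 m³/s.
Pumping power P = QΔP = 0.415·594.9 = 246.9 W = 247 W.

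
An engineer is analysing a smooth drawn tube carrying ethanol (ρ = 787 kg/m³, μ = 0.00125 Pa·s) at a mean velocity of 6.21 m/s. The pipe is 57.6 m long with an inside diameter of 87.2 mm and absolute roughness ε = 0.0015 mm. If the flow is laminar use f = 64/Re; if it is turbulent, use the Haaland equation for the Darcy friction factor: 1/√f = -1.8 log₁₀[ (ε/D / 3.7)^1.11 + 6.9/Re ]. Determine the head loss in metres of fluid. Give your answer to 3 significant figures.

h_f ≈ 18.4 m

Reynolds number Re = ρVD/μ = 787 · 6.21 · 0.0872 / 0.00125 = 3.409e+05.
Re > 4000 → turbulent. Relative roughness ε/D = 1.5e-06/0.0872 = 1.72e-05. Haaland: 1/√f = -1.8 log₁₀[(1.72e-05/3.7)^1.11 + 6.9/3.409e+05] = -1.8 log₁₀[1.2e-06 + 2.02e-05] = 8.404, so f = 0.01416.
Darcy-Weisbach: ΔP = f(L/D)(ρV²/2) = 0.01416·(57.6/0.0872)·(787·6.21²/2) = 0.01416·660.6·1.517e+04 = 1.419e+05 Pa.
Head loss h_f = ΔP/(ρg) = 1.419e+05/(787·9.81) = 18.4 m.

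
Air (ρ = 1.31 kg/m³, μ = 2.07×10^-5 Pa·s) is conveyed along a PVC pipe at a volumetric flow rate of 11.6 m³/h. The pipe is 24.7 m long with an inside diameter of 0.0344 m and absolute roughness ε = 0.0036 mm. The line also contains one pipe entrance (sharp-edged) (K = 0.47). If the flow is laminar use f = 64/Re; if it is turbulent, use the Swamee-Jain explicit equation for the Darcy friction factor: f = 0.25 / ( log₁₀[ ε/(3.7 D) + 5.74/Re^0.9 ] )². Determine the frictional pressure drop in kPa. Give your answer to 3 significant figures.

ΔP ≈ 0.194 kPa

Q = 11.6 m³/h = 11.6/3600 = 0.003222 m³/s.
Cross-sectional area A = πD²/4 = π(0.0344)²/4 = 0.0009294 m²; mean velocity V = Q/A = 0.003222/0.0009294 = 3.467 m/s.
Reynolds number Re = ρVD/μ = 1.31 · 3.467 · 0.0344 / 2.07e-05 = 7548.
Re > 4000 → turbulent. Relative roughness ε/D = 3.6e-06/0.0344 = 0.000105. Swamee-Jain: f = 0.25/(log₁₀[0.000105/3.7 + 5.74/7548^0.9])² = 0.25/(log₁₀[2.83e-05 + 0.00186])² = 0.25/(-2.725)² = 0.03368.
Total minor-loss coefficient ΣK = 1·0.47 = 0.47.
ΔP = [f·L/D + ΣK]·(ρV²/2) = [0.03368·24.7/0.0344 + 0.47]·(1.31·3.467²/2) = [24.18 + 0.47]·7.873 = 194.1 Pa.
ΔP = 194.1 Pa = 0.194 kPa.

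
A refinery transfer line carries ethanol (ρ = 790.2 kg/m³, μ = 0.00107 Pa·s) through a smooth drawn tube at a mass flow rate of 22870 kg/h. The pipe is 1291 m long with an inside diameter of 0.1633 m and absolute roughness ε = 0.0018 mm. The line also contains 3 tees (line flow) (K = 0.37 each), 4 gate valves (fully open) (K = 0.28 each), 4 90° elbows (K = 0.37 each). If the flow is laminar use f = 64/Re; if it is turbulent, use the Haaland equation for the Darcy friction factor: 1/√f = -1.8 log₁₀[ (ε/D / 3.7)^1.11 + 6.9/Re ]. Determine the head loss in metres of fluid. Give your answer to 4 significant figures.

ṁ = 22870 kg/h = 22870/3600 = 6.353 kg/s.
A = πD²/4 = π(0.1633)²/4 = 0.02094 m²; mean velocity V = ṁ/(ρA) = 6.353/(790.2 · 0.02094) = 0.3839 m/s.
Reynolds number Re = ρVD/μ = 790.2 · 0.3839 · 0.1633 / 0.00107 = 4.629e+04.
Re > 4000 → turbulent. Relative roughness ε/D = 1.8e-06/0.1633 = 1.1e-05. Haaland: 1/√f = -1.8 log₁₀[(1.1e-05/3.7)^1.11 + 6.9/4.629e+04] = -1.8 log₁₀[7.35e-07 + 0.000149] = 6.884, so f = 0.0211.
Total minor-loss coefficient ΣK = 3·0.37 + 4·0.28 + 4·0.37 = 3.71.
ΔP = [f·L/D + ΣK]·(ρV²/2) = [0.0211·1291/0.1633 + 3.71]·(790.2·0.3839²/2) = [166.8 + 3.71]·58.22 = 9927 Pa.
Head loss h_f = ΔP/(ρg) = 9927/(790.2·9.81) = 1.281 m.

h_f ≈ 1.281 m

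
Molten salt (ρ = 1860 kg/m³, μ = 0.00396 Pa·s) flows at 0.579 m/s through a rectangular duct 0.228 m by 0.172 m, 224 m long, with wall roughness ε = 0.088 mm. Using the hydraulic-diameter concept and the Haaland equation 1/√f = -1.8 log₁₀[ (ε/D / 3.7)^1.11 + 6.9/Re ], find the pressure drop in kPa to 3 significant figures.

ΔP ≈ 7.78 kPa

Hydraulic diameter D_h = 4A/P = 4·(0.228·0.172)/(2·(0.228+0.172)) = 0.1569/0.8 = 0.1961 m.
Re = ρVD_h/μ = 1860·0.579·0.1961/0.00396 = 5.332e+04.
ε/D_h = 8.8e-05/0.1961 = 0.000449; Haaland gives 1/√f = -1.8 log₁₀[4.5e-05+0.000129] = 6.765, so f = 0.02185.
ΔP = f(L/D_h)(ρV²/2) = 0.02185·224/0.1961·311.8 = 7782 Pa.
ΔP = 7.78 kPa.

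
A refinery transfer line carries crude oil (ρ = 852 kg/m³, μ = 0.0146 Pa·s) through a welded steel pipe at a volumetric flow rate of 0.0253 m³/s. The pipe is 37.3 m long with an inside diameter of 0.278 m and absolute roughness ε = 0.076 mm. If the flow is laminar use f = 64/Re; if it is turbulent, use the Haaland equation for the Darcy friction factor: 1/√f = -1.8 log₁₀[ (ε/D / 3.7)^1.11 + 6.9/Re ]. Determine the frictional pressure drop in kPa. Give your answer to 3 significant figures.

Cross-sectional area A = πD²/4 = π(0.278)²/4 = 0.0607 m²; mean velocity V = Q/A = 0.0253/0.0607 = 0.4168 m/s.
Reynolds number Re = ρVD/μ = 852 · 0.4168 · 0.278 / 0.0146 = 6762.
Re > 4000 → turbulent. Relative roughness ε/D = 7.6e-05/0.278 = 0.000273. Haaland: 1/√f = -1.8 log₁₀[(0.000273/3.7)^1.11 + 6.9/6762] = -1.8 log₁₀[2.59e-05 + 0.00102] = 5.365, so f = 0.03475.
Darcy-Weisbach: ΔP = f(L/D)(ρV²/2) = 0.03475·(37.3/0.278)·(852·0.4168²/2) = 0.03475·134.2·74.01 = 345.1 Pa.
ΔP = 345.1 Pa = 0.345 kPa.

ΔP ≈ 0.345 kPa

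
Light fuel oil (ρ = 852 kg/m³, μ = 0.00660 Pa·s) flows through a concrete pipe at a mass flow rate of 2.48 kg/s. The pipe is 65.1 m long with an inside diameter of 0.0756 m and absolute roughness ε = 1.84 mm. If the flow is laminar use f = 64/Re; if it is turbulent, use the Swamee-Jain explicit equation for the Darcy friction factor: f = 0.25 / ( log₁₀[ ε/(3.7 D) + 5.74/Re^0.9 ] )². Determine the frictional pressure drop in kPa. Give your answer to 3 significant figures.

A = πD²/4 = π(0.0756)²/4 = 0.004489 m²; mean velocity V = ṁ/(ρA) = 2.48/(852 · 0.004489) = 0.6485 m/s.
Reynolds number Re = ρVD/μ = 852 · 0.6485 · 0.0756 / 0.0066 = 6328.
Re > 4000 → turbulent. Relative roughness ε/D = 0.00184/0.0756 = 0.0243. Swamee-Jain: f = 0.25/(log₁₀[0.0243/3.7 + 5.74/6328^0.9])² = 0.25/(log₁₀[0.00658 + 0.00218])² = 0.25/(-2.058)² = 0.05904.
Darcy-Weisbach: ΔP = f(L/D)(ρV²/2) = 0.05904·(65.1/0.0756)·(852·0.6485²/2) = 0.05904·861.1·179.1 = 9107 Pa.
ΔP = 9107 Pa = 9.11 kPa.

ΔP ≈ 9.11 kPa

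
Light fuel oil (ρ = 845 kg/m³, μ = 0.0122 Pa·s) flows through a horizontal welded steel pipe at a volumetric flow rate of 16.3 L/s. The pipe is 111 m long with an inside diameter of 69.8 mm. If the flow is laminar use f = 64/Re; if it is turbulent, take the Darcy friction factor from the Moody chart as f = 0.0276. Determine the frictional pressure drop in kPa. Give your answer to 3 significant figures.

Q = 16.3 L/s = 16.3/1000 = 0.0163 m³/s.
Cross-sectional area A = πD²/4 = π(0.0698)²/4 = 0.003826 m²; mean velocity V = Q/A = 0.0163/0.003826 = 4.26 m/s.
Reynolds number Re = ρVD/μ = 845 · 4.26 · 0.0698 / 0.0122 = 2.059e+04.
Re > 4000 → turbulent; use the Moody-chart value f = 0.0276.
Darcy-Weisbach: ΔP = f(L/D)(ρV²/2) = 0.0276·(111/0.0698)·(845·4.26²/2) = 0.0276·1590·7667 = 3.365e+05 Pa.
ΔP = 3.365e+05 Pa = 336 kPa.

ΔP ≈ 336 kPa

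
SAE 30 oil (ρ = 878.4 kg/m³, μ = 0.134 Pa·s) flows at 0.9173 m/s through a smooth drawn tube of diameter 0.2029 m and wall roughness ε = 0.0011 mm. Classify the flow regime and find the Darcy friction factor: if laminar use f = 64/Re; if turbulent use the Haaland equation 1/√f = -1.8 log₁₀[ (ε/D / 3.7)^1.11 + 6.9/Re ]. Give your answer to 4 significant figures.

Re = ρVD/μ = 878.4·0.9173·0.2029/0.134 = 1220.
Re < 2300 → laminar, so f = 64/Re = 0.05246 (roughness is irrelevant in laminar flow).

f ≈ 0.05246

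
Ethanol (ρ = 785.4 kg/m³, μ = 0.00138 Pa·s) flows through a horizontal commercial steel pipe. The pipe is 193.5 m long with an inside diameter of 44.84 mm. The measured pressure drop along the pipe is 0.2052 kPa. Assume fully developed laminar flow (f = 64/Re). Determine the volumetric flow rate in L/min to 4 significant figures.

For laminar flow, f = 64/Re with Re = ρVD/μ, so Darcy-Weisbach reduces to ΔP = 32μLV/D². Solving for V: V = ΔP·D²/(32μL) = 205.2·(0.04484)²/(32·0.00138·193.5) = 0.04828 m/s.
Check: Re = ρVD/μ = 785.4·0.04828·0.04484/0.00138 = 1232 < 2300, so the laminar assumption holds.
Q = V·A = 0.04828·(π/4·0.04484²) = 7.625e-05 m³/s = 4.575 L/min.

Q ≈ 4.575 L/min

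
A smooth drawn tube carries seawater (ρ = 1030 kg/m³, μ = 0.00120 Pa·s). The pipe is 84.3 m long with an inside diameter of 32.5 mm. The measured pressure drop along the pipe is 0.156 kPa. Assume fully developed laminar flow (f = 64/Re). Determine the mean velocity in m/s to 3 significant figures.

For laminar flow, f = 64/Re with Re = ρVD/μ, so Darcy-Weisbach reduces to ΔP = 32μLV/D². Solving for V: V = ΔP·D²/(32μL) = 156·(0.0325)²/(32·0.0012·84.3) = 0.0509 m/s.
Check: Re = ρVD/μ = 1030·0.0509·0.0325/0.0012 = 1420 < 2300, so the laminar assumption holds.

V ≈ 0.0509 m/s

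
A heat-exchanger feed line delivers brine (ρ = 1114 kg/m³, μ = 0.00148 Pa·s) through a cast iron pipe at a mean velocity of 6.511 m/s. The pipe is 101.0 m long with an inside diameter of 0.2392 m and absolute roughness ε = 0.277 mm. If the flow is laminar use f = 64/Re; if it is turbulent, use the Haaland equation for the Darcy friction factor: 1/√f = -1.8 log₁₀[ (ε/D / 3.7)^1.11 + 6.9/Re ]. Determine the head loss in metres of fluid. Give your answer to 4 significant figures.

Reynolds number Re = ρVD/μ = 1114 · 6.511 · 0.2392 / 0.00148 = 1.172e+06.
Re > 4000 → turbulent. Relative roughness ε/D = 0.000277/0.2392 = 0.00116. Haaland: 1/√f = -1.8 log₁₀[(0.00116/3.7)^1.11 + 6.9/1.172e+06] = -1.8 log₁₀[0.000129 + 5.89e-06] = 6.967, so f = 0.0206.
Darcy-Weisbach: ΔP = f(L/D)(ρV²/2) = 0.0206·(101/0.2392)·(1114·6.511²/2) = 0.0206·422.2·2.361e+04 = 2.054e+05 Pa.
Head loss h_f = ΔP/(ρg) = 2.054e+05/(1114·9.81) = 18.80 m.

h_f ≈ 18.80 m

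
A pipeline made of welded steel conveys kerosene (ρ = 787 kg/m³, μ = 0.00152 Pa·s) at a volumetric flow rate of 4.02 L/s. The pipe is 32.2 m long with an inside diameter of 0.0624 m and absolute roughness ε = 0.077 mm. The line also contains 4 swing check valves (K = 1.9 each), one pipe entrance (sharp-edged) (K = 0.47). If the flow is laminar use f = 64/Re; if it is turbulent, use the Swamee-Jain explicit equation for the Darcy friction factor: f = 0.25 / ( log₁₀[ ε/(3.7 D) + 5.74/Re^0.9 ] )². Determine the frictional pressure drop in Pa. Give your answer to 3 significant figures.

Q = 4.02 L/s = 4.02/1000 = 0.00402 m³/s.
Cross-sectional area A = πD²/4 = π(0.0624)²/4 = 0.003058 m²; mean velocity V = Q/A = 0.00402/0.003058 = 1.315 m/s.
Reynolds number Re = ρVD/μ = 787 · 1.315 · 0.0624 / 0.00152 = 4.247e+04.
Re > 4000 → turbulent. Relative roughness ε/D = 7.7e-05/0.0624 = 0.00123. Swamee-Jain: f = 0.25/(log₁₀[0.00123/3.7 + 5.74/4.247e+04^0.9])² = 0.25/(log₁₀[0.000334 + 0.000392])² = 0.25/(-3.139)² = 0.02537.
Total minor-loss coefficient ΣK = 4·1.9 + 1·0.47 = 8.07.
ΔP = [f·L/D + ΣK]·(ρV²/2) = [0.02537·32.2/0.0624 + 8.07]·(787·1.315²/2) = [13.09 + 8.07]·680 = 1.439e+04 Pa.

ΔP ≈ 14400 Pa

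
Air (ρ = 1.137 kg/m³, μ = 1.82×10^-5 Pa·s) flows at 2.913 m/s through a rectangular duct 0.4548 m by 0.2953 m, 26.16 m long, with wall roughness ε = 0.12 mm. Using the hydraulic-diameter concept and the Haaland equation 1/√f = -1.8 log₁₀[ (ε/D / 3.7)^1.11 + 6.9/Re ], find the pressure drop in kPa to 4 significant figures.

Hydraulic diameter D_h = 4A/P = 4·(0.4548·0.2953)/(2·(0.4548+0.2953)) = 0.5372/1.5 = 0.3581 m.
Re = ρVD_h/μ = 1.137·2.913·0.3581/1.82e-05 = 6.517e+04.
ε/D_h = 0.00012/0.3581 = 0.000335; Haaland gives 1/√f = -1.8 log₁₀[3.25e-05+0.000106] = 6.946, so f = 0.02073.
ΔP = f(L/D_h)(ρV²/2) = 0.02073·26.16/0.3581·4.824 = 7.305 Pa.
ΔP = 0.007305 kPa.

ΔP ≈ 0.007305 kPa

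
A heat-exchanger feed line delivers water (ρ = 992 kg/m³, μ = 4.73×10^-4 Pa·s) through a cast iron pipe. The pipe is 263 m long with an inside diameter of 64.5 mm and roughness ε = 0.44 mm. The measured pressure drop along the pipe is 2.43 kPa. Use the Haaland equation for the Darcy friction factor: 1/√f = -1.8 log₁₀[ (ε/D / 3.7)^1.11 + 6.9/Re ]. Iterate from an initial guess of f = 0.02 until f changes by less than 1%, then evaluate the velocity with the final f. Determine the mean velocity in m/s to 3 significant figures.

Rearranging Darcy-Weisbach: V = √(2·ΔP·D/(f·L·ρ)). With ε/D = 0.00044/0.0645 = 0.00682, iterate starting from f = 0.02:
  f = 0.02 → V = √(2·2430·0.0645/(0.02·263·992)) = 0.2451 m/s; Re = ρVD/μ = 3.316e+04; f → 0.03554
  f = 0.03554 → V = 0.1839 m/s; Re = 2.487e+04; f → 0.03618
  f = 0.03618 → V = 0.1822 m/s; Re = 2.465e+04; f → 0.0362
Converged (Δf/f < 1%). With the final f = 0.0362: V = √(2·2430·0.0645/(0.0362·263·992)) = 0.1822 m/s.

V ≈ 0.182 m/s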